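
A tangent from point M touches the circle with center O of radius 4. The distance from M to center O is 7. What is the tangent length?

The tangent, radius, and line from the external point to the center form a right triangle.
The right angle is where the tangent meets the radius.
By the Pythagorean theorem: tangent² + 4² = 7²
tangent² = 49 - 16 = 33
tangent = sqrt(33)

sqrt(33)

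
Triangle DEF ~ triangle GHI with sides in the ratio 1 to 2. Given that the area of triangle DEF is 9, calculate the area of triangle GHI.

For similar figures, the area ratio equals the square of the side ratio.
Side ratio (DEF to GHI) = 1:2, so area ratio = 1^2:2^2 = 1:4.
If the area of DEF is 9, then the area of GHI = 9 * (4/1) = 36.

36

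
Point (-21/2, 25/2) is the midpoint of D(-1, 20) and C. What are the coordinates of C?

Using the midpoint formula: M = ((x1 + x2)/2, (y1 + y2)/2)
We know M = (-21/2, 25/2) and D = (-1, 20)
For x: -21/2 = (-1 + x2)/2, so x2 = 2*-21/2 - -1 = -20
For y: 25/2 = (20 + y2)/2, so y2 = 2*25/2 - 20 = 5
C = (-20, 5)

(-20, 5)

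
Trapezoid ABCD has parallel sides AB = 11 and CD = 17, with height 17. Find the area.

A trapezoid's area equals the midsegment times the height.
The midsegment is (11 + 17) / 2 = 14.
Area = 14 * 17 = 238.

238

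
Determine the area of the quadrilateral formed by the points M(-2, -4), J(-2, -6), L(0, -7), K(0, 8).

Using the Shoelace formula for a quadrilateral (vertices in order):
Area = (1/2)|sum of (x_i * y_(i+1) - x_(i+1) * y_i)|
Terms: (-2*-6 - -2*-4) = 4, (-2*-7 - 0*-6) = 14, (0*8 - 0*-7) = 0, (0*-4 - -2*8) = 16
Sum = 34
Area = (1/2)(34) = 17

17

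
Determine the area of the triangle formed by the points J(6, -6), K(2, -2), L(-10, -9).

Using the Shoelace formula for a triangle:
Area = (1/2)|x0(y1 - y2) + x1(y2 - y0) + x2(y0 - y1)|
Area = (1/2)|6(-2 - -9) + 2(-9 - -6) + -10(-6 - -2)|
Area = (1/2)|42 + -6 + 40|
Area = (1/2)|76|
Area = (1/2)(76)
Area = 38

38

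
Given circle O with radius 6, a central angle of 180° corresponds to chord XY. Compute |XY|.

Drop a perpendicular from the center to the chord, bisecting both the chord and the central angle.
Each half-chord = r sin(θ/2) = 6 sin(90°).
The full chord = 2 × 6 × sin(90°) = 12.

12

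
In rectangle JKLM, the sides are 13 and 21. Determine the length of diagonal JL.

Using the Pythagorean theorem:
d² = 13² + 21² = 169 + 441 = 610
d = sqrt(610)

sqrt(610)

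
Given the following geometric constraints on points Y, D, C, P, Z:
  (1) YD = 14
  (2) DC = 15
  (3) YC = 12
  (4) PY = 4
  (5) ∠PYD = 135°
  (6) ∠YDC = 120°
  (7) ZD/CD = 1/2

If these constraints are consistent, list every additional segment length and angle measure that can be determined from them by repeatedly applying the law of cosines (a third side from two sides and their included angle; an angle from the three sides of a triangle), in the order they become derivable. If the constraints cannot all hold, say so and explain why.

These constraints are not satisfiable: (1), (2) and (3) fix all three sides of triangle YDC, so by the law of cosines cos(∠YDC) = (14² + 15² − 12²) / (2·14·15) = 0.6595, i.e. ∠YDC ≈ 48.74°, which contradicts (6) ∠YDC = 120°. No planar figure meets all of them, so nothing further can be derived.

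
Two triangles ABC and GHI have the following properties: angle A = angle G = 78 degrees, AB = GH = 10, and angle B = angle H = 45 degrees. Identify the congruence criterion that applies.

The given information provides:
angle A = angle G = 78 degrees, AB = GH = 10, and angle B = angle H = 45 degrees
This matches the ASA congruence theorem.
Two pairs of corresponding angles and the included side are equal (Angle-Side-Angle).

ASA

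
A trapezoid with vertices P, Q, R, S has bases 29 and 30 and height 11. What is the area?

A trapezoid's area equals the midsegment times the height.
The midsegment is (29 + 30) / 2 = 59/2.
Area = 59/2 * 11 = 649/2.

649/2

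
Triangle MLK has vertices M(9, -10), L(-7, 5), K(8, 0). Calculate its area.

Using the Shoelace formula for a triangle:
Area = (1/2)|x0(y1 - y2) + x1(y2 - y0) + x2(y0 - y1)|
Area = (1/2)|9(5 - 0) + -7(0 - -10) + 8(-10 - 5)|
Area = (1/2)|45 + -70 + -120|
Area = (1/2)|-145|
Area = (1/2)(145)
Area = 145/2

145/2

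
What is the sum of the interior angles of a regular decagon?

The sum of interior angles of an n-sided polygon is (n - 2) * 180.
For n = 10: (10 - 2) * 180 = 8 * 180 = 1440 degrees.

1440 degrees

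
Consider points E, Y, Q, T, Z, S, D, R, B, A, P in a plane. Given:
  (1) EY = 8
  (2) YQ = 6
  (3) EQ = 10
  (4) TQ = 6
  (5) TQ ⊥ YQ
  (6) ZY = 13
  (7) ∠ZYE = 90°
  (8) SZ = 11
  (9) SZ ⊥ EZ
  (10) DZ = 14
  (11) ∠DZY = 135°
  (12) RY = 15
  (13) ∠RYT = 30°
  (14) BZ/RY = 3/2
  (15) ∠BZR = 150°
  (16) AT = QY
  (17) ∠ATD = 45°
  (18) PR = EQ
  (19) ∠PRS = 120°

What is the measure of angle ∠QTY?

Step 1: By the law of cosines on triangle TQY: TY² = 6² + 6² − 2·6·6·cos(90°) = 72, so TY = 6·√2.
Step 2: By the inverse law of cosines on triangle QTY: cos(∠QTY) = (6² + (6·√2)² − 6²) / (2·6·6·√2) = 72/101.82 = 0.7071, so ∠QTY = 45°.

Therefore, the measure of angle ∠QTY = 45°.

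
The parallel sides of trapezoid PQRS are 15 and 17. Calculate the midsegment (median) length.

The midsegment of a trapezoid = (base1 + base2) / 2
midsegment = (15 + 17) / 2
midsegment = 32 / 2
midsegment = 16

16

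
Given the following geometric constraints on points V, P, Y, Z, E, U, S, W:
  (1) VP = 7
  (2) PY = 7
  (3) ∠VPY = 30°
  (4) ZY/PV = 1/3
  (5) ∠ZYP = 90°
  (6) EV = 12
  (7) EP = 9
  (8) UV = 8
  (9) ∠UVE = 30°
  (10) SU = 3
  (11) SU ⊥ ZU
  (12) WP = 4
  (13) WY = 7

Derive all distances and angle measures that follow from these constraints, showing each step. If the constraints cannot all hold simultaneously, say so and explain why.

The constraints are consistent.

From the given relations:
  ZY = 1/3·PV = 1/3·7 ≈ 2.33

Step 1: From VP = 7, PY = 7, and ∠VPY = 30°, by the law of cosines:
  VY² = VP² + PY² - 2·VP·PY·cos(30°) = 49 + 49 - 84.87 = 13.13
  VY ≈ 3.62

Step 2: From PY = 7, YZ = 2.33, and ∠PYZ = 90°, by the law of cosines:
  PZ² = PY² + YZ² - 2·PY·YZ·cos(90°) = 49 + 5.444 - 0 = 54.44
  PZ = 7/3·√10

Step 3: From EV = 12, VU = 8, and ∠EVU = 30°, by the law of cosines:
  EU² = EV² + VU² - 2·EV·VU·cos(30°) = 144 + 64 - 166.3 = 41.72
  EU ≈ 6.46

Step 4: From VE = 12, VP = 7, EP = 9, by the inverse law of cosines:
  cos(∠EVP) = (VE² + VP² - EP²) / (2·VE·VP)
  ∠EVP = 48.19°

Step 5: From PE = 9, PV = 7, EV = 12, by the inverse law of cosines:
  cos(∠EPV) = (PE² + PV² - EV²) / (2·PE·PV)
  ∠EPV = 96.38°

Step 6: From PW = 4, PY = 7, WY = 7, by the inverse law of cosines:
  cos(∠WPY) = (PW² + PY² - WY²) / (2·PW·PY)
  ∠WPY = 73.4°

Step 7: From YP = 7, YW = 7, PW = 4, by the inverse law of cosines:
  cos(∠PYW) = (YP² + YW² - PW²) / (2·YP·YW)
  ∠PYW = 33.2°

Step 8: From EP = 9, EV = 12, PV = 7, by the inverse law of cosines:
  cos(∠PEV) = (EP² + EV² - PV²) / (2·EP·EV)
  ∠PEV = 35.43°

Step 9: From WP = 4, WY = 7, PY = 7, by the inverse law of cosines:
  cos(∠PWY) = (WP² + WY² - PY²) / (2·WP·WY)
  ∠PWY = 73.4°

Step 10: From VP = 7, VY = 3.62, PY = 7, by the inverse law of cosines:
  cos(∠PVY) = (VP² + VY² - PY²) / (2·VP·VY)
  ∠PVY = 75°

Step 11: From PY = 7, PZ = 7/3·√10, YZ = 2.33, by the inverse law of cosines:
  cos(∠YPZ) = (PY² + PZ² - YZ²) / (2·PY·PZ)
  ∠YPZ = 18.43°

Step 12: From YP = 7, YV = 3.62, PV = 7, by the inverse law of cosines:
  cos(∠PYV) = (YP² + YV² - PV²) / (2·YP·YV)
  ∠PYV = 75°

Step 13: From ZP = 7/3·√10, ZY = 2.33, PY = 7, by the inverse law of cosines:
  cos(∠PZY) = (ZP² + ZY² - PY²) / (2·ZP·ZY)
  ∠PZY = 71.57°

Step 14: From EU = 6.46, EV = 12, UV = 8, by the inverse law of cosines:
  cos(∠UEV) = (EU² + EV² - UV²) / (2·EU·EV)
  ∠UEV = 38.26°

Step 15: From UE = 6.46, UV = 8, EV = 12, by the inverse law of cosines:
  cos(∠EUV) = (UE² + UV² - EV²) / (2·UE·UV)
  ∠EUV = 111.74°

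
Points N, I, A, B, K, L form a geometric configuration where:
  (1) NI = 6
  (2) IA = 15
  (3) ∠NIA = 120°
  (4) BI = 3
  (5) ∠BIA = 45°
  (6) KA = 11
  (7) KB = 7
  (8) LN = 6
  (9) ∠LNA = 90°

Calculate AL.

Step 1: By the law of cosines on triangle NIA: NA² = 6² + 15² − 2·6·15·cos(120°) = 351, so NA = 3·√39.
Step 2: By the law of cosines on triangle ANL: AL² = (3·√39)² + 6² − 2·3·√39·6·cos(90°) = 387, so AL = 3·√43.

Therefore, the length of AL = 3·√43.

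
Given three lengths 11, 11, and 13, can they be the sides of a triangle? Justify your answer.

Check all three triangle inequalities:
11 + 11 = 22 > 13 ✓
11 + 13 = 24 > 11 ✓
11 + 13 = 24 > 11 ✓
All conditions hold, so these sides form a valid triangle.

Yes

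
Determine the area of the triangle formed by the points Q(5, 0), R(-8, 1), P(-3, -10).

Shoelace: Area = (1/2)|5(1--10) + -8(-10-0) + -3(0-1)| = (1/2)(138) = 69

69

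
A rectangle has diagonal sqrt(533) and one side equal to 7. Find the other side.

b = sqrt(d^2 - a^2) = sqrt(533 - 49) = sqrt(484) = 22

22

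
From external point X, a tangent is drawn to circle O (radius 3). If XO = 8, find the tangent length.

The tangent, radius, and line from the external point to the center form a right triangle.
The right angle is where the tangent meets the radius.
By the Pythagorean theorem: tangent² + 3² = 8²
tangent² = 64 - 9 = 55
tangent = sqrt(55)

sqrt(55)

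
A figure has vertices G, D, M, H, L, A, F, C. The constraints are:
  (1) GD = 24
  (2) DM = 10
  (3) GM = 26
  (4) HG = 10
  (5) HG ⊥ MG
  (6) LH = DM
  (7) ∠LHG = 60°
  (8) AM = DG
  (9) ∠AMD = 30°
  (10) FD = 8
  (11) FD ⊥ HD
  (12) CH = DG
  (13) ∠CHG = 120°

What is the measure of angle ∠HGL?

From the given relations: LH = DM = 10.
Step 1: By the law of cosines on triangle GHL: GL² = 10² + 10² − 2·10·10·cos(60°) = 100, so GL = 10.
Step 2: By the inverse law of cosines on triangle HGL: cos(∠HGL) = (10² + 10² − 10²) / (2·10·10) = 100/200 = 0.5, so ∠HGL = 60°.

Therefore, the measure of angle ∠HGL = 60°.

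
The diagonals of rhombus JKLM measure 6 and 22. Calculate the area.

The diagonals of a rhombus divide it into four right triangles.
Each triangle has legs 6/ 2 = 3 and 22/2 = 11, so each has area (1/2)*3*11 = 33/2.
Four such triangles give total area = (d1 * d2) / 2 = 66.

66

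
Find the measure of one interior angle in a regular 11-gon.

Each interior angle of a regular n-gon is (n - 2) * 180 / n.
For n = 11: (11 - 2) * 180 / 11 = 1620/11 = 1620/11 degrees.

1620/11 degrees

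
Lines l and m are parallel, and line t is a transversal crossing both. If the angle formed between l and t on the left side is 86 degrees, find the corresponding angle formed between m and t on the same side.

Corresponding angles formed by parallel lines and a transversal are equal.
The given angle is 86 degrees.
The corresponding angle = 86 degrees.

86 degrees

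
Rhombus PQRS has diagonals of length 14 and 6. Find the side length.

The diagonals of a rhombus bisect each other at right angles.
Half-diagonals: 14/2 = 7 and 6/2 = 3
side = sqrt(7^2 + 3^2)
side = sqrt(49 + 9)
side = sqrt(58)

sqrt(58)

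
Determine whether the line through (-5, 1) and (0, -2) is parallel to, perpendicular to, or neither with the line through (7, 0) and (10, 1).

Slope of line 1: m1 = (-2 - 1)/(0 - -5) = -3/5 = -3/5
Slope of line 2: m2 = (1 - 0)/(10 - 7) = 1/3 = 1/3
m1 != m2 (-3/5 != 1/3), so not parallel.
m1 * m2 = (-3/5) * (1/3) = -1/5 != -1, so not perpendicular.
The lines are neither parallel nor perpendicular.

Neither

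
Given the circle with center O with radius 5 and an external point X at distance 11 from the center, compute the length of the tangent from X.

The tangent, radius, and line from the external point to the center form a right triangle.
The right angle is where the tangent meets the radius.
By the Pythagorean theorem: tangent² + 5² = 11²
tangent² = 121 - 25 = 96
tangent = 4*sqrt(6)

4*sqrt(6)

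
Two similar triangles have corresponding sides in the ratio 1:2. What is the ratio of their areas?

Area ratio = (side ratio)^2 = (1/2)^2 = 1:4.

1:4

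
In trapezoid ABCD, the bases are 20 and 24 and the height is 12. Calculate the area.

Area of a trapezoid = (base1 + base2) * height / 2
Area = (20 + 24) * 12 / 2
Area = 44 * 12 / 2
Area = 528 / 2
Area = 264

264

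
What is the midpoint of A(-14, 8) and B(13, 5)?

M = ((x₁ + x₂)/2, (y₁ + y₂)/2)
= ((-14 + 13)/2, (8 + 5)/2)
= (-1/2, 13/2) = (-1/2, 13/2)

(-1/2, 13/2)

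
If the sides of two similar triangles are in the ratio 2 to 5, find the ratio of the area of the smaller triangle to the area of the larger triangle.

The ratio of areas of similar triangles equals the square of the side ratio.
Side ratio = 2:5
Area ratio = (2/5)^2 = 4/25 = 4:25

4:25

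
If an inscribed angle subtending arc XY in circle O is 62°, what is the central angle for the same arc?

Central angle = 2 × 62° = 124° (inscribed angle theorem).

124°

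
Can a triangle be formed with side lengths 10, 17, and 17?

For three segments to close into a triangle, no single side can be as long as the other two combined.
The longest side is 17, and 10 + 17 = 27 > 17.
A triangle can be formed.

Yes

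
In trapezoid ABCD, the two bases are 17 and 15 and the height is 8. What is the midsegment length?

The midsegment of a trapezoid = (base1 + base2) / 2
midsegment = (17 + 15) / 2
midsegment = 32 / 2
midsegment = 16

16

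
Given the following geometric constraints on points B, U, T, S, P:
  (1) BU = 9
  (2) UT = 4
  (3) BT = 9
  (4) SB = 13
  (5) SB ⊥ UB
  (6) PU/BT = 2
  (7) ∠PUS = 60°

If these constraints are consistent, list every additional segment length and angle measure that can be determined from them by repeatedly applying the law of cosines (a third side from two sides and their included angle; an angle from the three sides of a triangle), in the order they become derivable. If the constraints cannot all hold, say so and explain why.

The constraints are consistent. Derivable facts, in order:
After 1 step:
- US = 5·√10
- ∠BTU = 77.16°
- ∠BUT = 77.16°
- ∠TBU = 25.68°
After 2 steps:
- SP ≈ 17.01
- ∠BSU = 34.7°
- ∠BUS = 55.3°
After 3 steps:
- ∠PSU = 66.4°
- ∠SPU = 53.6°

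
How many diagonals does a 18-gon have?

Total line segments between 18 vertices = C(18,2) = 153.
Subtract the 18 sides: 153 - 18 = 135 diagonals.

135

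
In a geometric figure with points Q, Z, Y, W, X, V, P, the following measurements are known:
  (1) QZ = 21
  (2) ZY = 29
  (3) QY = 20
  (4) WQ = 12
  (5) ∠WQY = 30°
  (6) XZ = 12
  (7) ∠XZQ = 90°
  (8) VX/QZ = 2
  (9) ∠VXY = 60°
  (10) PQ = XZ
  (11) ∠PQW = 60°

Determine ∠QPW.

From the given relations: PQ = XZ = 12.
Step 1: By the law of cosines on triangle PQW: PW² = 12² + 12² − 2·12·12·cos(60°) = 144, so PW = 12.
Step 2: By the inverse law of cosines on triangle QPW: cos(∠QPW) = (12² + 12² − 12²) / (2·12·12) = 144/288 = 0.5, so ∠QPW = 60°.

Therefore, the measure of angle ∠QPW = 60°.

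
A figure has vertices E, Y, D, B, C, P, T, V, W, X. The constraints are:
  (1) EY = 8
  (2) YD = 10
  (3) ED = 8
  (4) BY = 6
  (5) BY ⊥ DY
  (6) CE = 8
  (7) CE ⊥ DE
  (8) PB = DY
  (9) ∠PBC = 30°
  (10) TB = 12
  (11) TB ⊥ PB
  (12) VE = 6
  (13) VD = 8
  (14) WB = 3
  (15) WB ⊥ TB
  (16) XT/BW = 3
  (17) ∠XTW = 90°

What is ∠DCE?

Step 1: By the law of cosines on triangle CED: CD² = 8² + 8² − 2·8·8·cos(90°) = 128, so CD = 8·√2.
Step 2: By the inverse law of cosines on triangle DCE: cos(∠DCE) = ((8·√2)² + 8² − 8²) / (2·8·√2·8) = 128/181.02 = 0.7071, so ∠DCE = 45°.

Therefore, the measure of angle ∠DCE = 45°.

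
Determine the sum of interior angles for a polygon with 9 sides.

The sum of interior angles of an n-sided polygon is (n - 2) * 180.
For n = 9: (9 - 2) * 180 = 7 * 180 = 1260 degrees.

1260 degrees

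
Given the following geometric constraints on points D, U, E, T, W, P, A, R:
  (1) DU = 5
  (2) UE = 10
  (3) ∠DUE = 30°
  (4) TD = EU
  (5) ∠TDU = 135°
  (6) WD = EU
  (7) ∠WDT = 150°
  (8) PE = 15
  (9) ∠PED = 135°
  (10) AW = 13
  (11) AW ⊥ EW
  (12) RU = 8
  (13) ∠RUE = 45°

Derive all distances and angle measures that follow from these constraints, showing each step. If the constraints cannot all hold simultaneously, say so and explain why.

The constraints are consistent.

From the given relations:
  TD = EU = 10
  WD = EU = 10

Step 1: From DU = 5, UE = 10, and ∠DUE = 30°, by the law of cosines:
  DE² = DU² + UE² - 2·DU·UE·cos(30°) = 25 + 100 - 86.6 = 38.4
  DE ≈ 6.2

Step 2: From UD = 5, DT = 10, and ∠UDT = 135°, by the law of cosines:
  UT² = UD² + DT² - 2·UD·DT·cos(135°) = 25 + 100 + 70.71 = 195.7
  UT ≈ 13.99

Step 3: From EU = 10, UR = 8, and ∠EUR = 45°, by the law of cosines:
  ER² = EU² + UR² - 2·EU·UR·cos(45°) = 100 + 64 - 113.1 = 50.86
  ER ≈ 7.13

Step 4: From TD = 10, DW = 10, and ∠TDW = 150°, by the law of cosines:
  TW² = TD² + DW² - 2·TD·DW·cos(150°) = 100 + 100 + 173.2 = 373.2
  TW ≈ 19.32

Step 5: From DE = 6.2, EP = 15, and ∠DEP = 135°, by the law of cosines:
  DP² = DE² + EP² - 2·DE·EP·cos(135°) = 38.4 + 225 + 131.4 = 394.8
  DP ≈ 19.87

Step 6: From DE = 6.2, DU = 5, EU = 10, by the inverse law of cosines:
  cos(∠EDU) = (DE² + DU² - EU²) / (2·DE·DU)
  ∠EDU = 126.21°

Step 7: From UD = 5, UT = 13.99, DT = 10, by the inverse law of cosines:
  cos(∠DUT) = (UD² + UT² - DT²) / (2·UD·UT)
  ∠DUT = 30.36°

Step 8: From ED = 6.2, EU = 10, DU = 5, by the inverse law of cosines:
  cos(∠DEU) = (ED² + EU² - DU²) / (2·ED·EU)
  ∠DEU = 23.79°

Step 9: From ER = 7.13, EU = 10, RU = 8, by the inverse law of cosines:
  cos(∠REU) = (ER² + EU² - RU²) / (2·ER·EU)
  ∠REU = 52.48°

Step 10: From TD = 10, TU = 13.99, DU = 5, by the inverse law of cosines:
  cos(∠DTU) = (TD² + TU² - DU²) / (2·TD·TU)
  ∠DTU = 14.64°

Step 11: From TD = 10, TW = 19.32, DW = 10, by the inverse law of cosines:
  cos(∠DTW) = (TD² + TW² - DW²) / (2·TD·TW)
  ∠DTW = 15°

Step 12: From WD = 10, WT = 19.32, DT = 10, by the inverse law of cosines:
  cos(∠DWT) = (WD² + WT² - DT²) / (2·WD·WT)
  ∠DWT = 15°

Step 13: From RE = 7.13, RU = 8, EU = 10, by the inverse law of cosines:
  cos(∠ERU) = (RE² + RU² - EU²) / (2·RE·RU)
  ∠ERU = 82.52°

Step 14: From DE = 6.2, DP = 19.87, EP = 15, by the inverse law of cosines:
  cos(∠EDP) = (DE² + DP² - EP²) / (2·DE·DP)
  ∠EDP = 32.26°

Step 15: From PD = 19.87, PE = 15, DE = 6.2, by the inverse law of cosines:
  cos(∠DPE) = (PD² + PE² - DE²) / (2·PD·PE)
  ∠DPE = 12.74°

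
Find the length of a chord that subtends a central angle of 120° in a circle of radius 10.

Chord = 2(10) sin(60°) = 10*sqrt(3)

10*sqrt(3)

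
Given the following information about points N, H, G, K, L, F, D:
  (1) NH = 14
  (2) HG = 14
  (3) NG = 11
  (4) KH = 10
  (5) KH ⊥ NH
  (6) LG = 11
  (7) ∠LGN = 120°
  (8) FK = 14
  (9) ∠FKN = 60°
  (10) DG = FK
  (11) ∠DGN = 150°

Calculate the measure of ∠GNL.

Step 1: By the law of cosines on triangle NGL: NL² = 11² + 11² − 2·11·11·cos(120°) = 363, so NL = 11·√3.
Step 2: By the inverse law of cosines on triangle GNL: cos(∠GNL) = (11² + (11·√3)² − 11²) / (2·11·11·√3) = 363/419.16 = 0.866, so ∠GNL = 30°.

Therefore, the measure of angle ∠GNL = 30°.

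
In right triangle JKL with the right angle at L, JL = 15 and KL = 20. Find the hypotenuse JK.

By the Pythagorean theorem: JK^2 = JL^2 + KL^2
JK^2 = 15^2 + 20^2 = 225 + 400 = 625
JK = sqrt(625) = 25

25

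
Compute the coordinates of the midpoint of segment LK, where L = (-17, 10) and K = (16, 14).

The midpoint is the point halfway along the segment.
Move half the horizontal distance: -17 + (16 - -17)/2 = -17 + 33/2 = -1/2
Move half the vertical distance: 10 + (14 - 10)/2 = 10 + 4/2 = 12
Midpoint = (-1/2, 12)

(-1/2, 12)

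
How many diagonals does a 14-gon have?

Each of the 14 vertices connects to 11 non-adjacent vertices via diagonals.
Total connections = 14 × 11 = 154, but each diagonal is counted twice.
Number of diagonals = 154 / 2 = 77.

77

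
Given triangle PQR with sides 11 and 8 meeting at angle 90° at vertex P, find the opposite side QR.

The included angle is 90°, so the triangle is right-angled at P. The opposite side QR is the hypotenuse.
By the Pythagorean theorem: QR = sqrt(11^2 + 8^2) = sqrt(185) = sqrt(185).

sqrt(185)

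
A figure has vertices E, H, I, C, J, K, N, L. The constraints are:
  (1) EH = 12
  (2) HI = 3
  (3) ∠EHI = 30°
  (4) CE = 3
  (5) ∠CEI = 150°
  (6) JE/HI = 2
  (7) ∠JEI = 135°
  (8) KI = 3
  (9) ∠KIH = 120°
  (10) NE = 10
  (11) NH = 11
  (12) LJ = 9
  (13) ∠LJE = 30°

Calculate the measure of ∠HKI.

Step 1: By the law of cosines on triangle KIH: KH² = 3² + 3² − 2·3·3·cos(120°) = 27, so KH = 3·√3.
Step 2: By the inverse law of cosines on triangle HKI: cos(∠HKI) = ((3·√3)² + 3² − 3²) / (2·3·√3·3) = 27/31.18 = 0.866, so ∠HKI = 30°.

Therefore, the measure of angle ∠HKI = 30°.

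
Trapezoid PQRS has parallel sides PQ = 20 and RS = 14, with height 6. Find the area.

Area = (20 + 14) * 6 / 2 = 204 / 2 = 102

102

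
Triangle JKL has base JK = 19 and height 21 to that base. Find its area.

A triangle's area is half the area of a rectangle with the same base and height.
Area = (1/2) * 19 * 21 = 399/2.

399/2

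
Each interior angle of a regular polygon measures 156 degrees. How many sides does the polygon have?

Exterior angle = 180 - 156 = 24. n = 360 / 24 = 15.

15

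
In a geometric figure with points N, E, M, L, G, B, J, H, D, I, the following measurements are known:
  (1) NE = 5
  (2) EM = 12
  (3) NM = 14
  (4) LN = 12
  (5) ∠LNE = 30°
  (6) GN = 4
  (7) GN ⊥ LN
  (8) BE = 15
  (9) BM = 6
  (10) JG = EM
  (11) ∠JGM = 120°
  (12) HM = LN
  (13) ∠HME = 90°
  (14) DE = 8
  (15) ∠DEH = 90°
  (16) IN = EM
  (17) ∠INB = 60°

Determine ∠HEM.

From the given relations: HM = LN = 12.
Step 1: By the law of cosines on triangle EMH: EH² = 12² + 12² − 2·12·12·cos(90°) = 288, so EH = 12·√2.
Step 2: By the inverse law of cosines on triangle HEM: cos(∠HEM) = ((12·√2)² + 12² − 12²) / (2·12·√2·12) = 288/407.29 = 0.7071, so ∠HEM = 45°.

Therefore, the measure of angle ∠HEM = 45°.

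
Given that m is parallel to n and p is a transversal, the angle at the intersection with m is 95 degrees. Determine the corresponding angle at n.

When a transversal crosses parallel lines, angles in the same position at each intersection are called corresponding angles.
These are always equal, so the answer is 95 degrees.

95 degrees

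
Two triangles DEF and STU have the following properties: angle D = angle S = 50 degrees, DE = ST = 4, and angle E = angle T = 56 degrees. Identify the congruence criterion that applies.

The given information matches ASA: Two pairs of corresponding angles and the included side are equal (Angle-Side-Angle).

ASA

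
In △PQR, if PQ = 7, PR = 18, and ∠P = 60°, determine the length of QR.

When two sides and the included angle are known, the law of cosines gives the third side.
c^2 = a^2 + b^2 - 2ab cos(C) generalizes the Pythagorean theorem to non-right triangles.
Here: QR^2 = 49 + 324 - 252*(1/2) = 247
QR = sqrt(247)

sqrt(247)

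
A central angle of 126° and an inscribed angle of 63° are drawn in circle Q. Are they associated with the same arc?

By the inscribed angle theorem, if both angles subtend the same arc, the inscribed angle must be half the central angle.
Half of 126° = 63°, which equals the given inscribed angle of 63°.
Therefore, yes, they correspond to the same arc.

Yes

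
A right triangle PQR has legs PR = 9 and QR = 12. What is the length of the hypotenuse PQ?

PQ = sqrt(9^2 + 12^2) = sqrt(225) = 15

15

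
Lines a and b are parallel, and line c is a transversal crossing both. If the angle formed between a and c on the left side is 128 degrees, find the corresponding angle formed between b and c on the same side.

When a transversal crosses parallel lines, angles in the same position at each intersection are called corresponding angles.
These are always equal, so the answer is 128 degrees.

128 degrees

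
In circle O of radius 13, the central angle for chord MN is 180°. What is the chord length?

Chord length = 2r sin(θ/2)
= 2 × 13 × sin(180°/2)
= 2 × 13 × sin(90°)
= 26

26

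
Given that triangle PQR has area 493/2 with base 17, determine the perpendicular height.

Area = (1/2) * base * height
height = 2 * Area / base
height = 2 * 493/2 / 17
height = 493 / 17
height = 29

29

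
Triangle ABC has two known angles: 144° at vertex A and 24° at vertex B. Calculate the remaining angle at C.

The interior angles sum to 180°: angle C = 180 - 144 - 24 = 12°.
The triangle is obtuse (angles 144°, 24°, 12°).

12 degrees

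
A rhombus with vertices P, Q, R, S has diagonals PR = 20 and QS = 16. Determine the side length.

Half-diagonals are 10 and 8. side = sqrt(10^2 + 8^2) = sqrt(164) = 2*sqrt(41)

2*sqrt(41)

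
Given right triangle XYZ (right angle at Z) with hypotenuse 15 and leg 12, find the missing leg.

YZ = sqrt(15^2 - 12^2) = sqrt(81) = 9

9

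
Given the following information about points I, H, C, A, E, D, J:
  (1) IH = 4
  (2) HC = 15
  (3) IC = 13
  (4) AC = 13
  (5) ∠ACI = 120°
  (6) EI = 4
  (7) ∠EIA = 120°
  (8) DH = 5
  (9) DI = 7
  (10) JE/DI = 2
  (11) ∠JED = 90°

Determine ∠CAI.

Step 1: By the law of cosines on triangle ACI: AI² = 13² + 13² − 2·13·13·cos(120°) = 507, so AI = 13·√3.
Step 2: By the inverse law of cosines on triangle CAI: cos(∠CAI) = (13² + (13·√3)² − 13²) / (2·13·13·√3) = 507/585.43 = 0.866, so ∠CAI = 30°.

Therefore, the measure of angle ∠CAI = 30°.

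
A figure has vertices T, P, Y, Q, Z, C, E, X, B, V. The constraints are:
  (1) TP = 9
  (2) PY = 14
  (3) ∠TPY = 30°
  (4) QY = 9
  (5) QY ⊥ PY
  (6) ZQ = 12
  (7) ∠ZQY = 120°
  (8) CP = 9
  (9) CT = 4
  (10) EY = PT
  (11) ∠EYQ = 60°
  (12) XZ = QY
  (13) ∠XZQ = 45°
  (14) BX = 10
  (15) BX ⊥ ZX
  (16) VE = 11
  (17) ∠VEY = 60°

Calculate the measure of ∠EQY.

From the given relations: EY = PT = 9.
Step 1: By the law of cosines on triangle QYE: QE² = 9² + 9² − 2·9·9·cos(60°) = 81, so QE = 9.
Step 2: By the inverse law of cosines on triangle EQY: cos(∠EQY) = (9² + 9² − 9²) / (2·9·9) = 81/162 = 0.5, so ∠EQY = 60°.

Therefore, the measure of angle ∠EQY = 60°.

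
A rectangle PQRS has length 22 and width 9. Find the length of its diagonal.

A rectangle's diagonal splits it into two right triangles, with the diagonal as the hypotenuse.
By the Pythagorean theorem, d^2 = 22^2 + 9^2 = 565.
Therefore d = sqrt(565).

sqrt(565)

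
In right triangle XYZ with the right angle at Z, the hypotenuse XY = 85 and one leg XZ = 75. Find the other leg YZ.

YZ = sqrt(85^2 - 75^2) = sqrt(1600) = 40

40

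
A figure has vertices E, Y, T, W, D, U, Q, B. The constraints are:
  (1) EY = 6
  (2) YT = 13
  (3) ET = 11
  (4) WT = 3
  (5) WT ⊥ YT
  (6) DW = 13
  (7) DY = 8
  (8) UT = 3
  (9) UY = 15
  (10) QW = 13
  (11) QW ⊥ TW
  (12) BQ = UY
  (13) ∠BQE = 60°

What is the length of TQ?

Step 1: By the law of cosines on triangle TWQ: TQ² = 3² + 13² − 2·3·13·cos(90°) = 178, so TQ = √178.

Therefore, the length of TQ = √178.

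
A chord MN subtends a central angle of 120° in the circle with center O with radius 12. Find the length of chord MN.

Chord length = 2r sin(θ/2)
= 2 × 12 × sin(120°/2)
= 2 × 12 × sin(60°)
= 12*sqrt(3)

12*sqrt(3)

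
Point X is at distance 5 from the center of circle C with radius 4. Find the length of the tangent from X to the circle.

Let T be the point of tangency. Then CT ⊥ XT (radius ⊥ tangent).
In right triangle CTX: CX² = CT² + XT²
5² = 4² + XT²
XT² = 9, XT = 3

3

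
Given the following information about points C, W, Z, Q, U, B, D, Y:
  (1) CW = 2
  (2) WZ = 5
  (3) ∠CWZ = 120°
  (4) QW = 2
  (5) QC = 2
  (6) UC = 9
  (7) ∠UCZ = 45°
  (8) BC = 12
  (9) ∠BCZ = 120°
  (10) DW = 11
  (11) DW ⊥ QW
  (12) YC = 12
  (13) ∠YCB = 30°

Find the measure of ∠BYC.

Step 1: By the law of cosines on triangle YCB: YB² = 12² + 12² − 2·12·12·cos(30°) = 38.58, so YB ≈ 6.21.
Step 2: By the inverse law of cosines on triangle BYC: cos(∠BYC) = (6.21² + 12² − 12²) / (2·6.21·12) = 38.58/149.08 = 0.2588, so ∠BYC = 75°.

Therefore, the measure of angle ∠BYC = 75°.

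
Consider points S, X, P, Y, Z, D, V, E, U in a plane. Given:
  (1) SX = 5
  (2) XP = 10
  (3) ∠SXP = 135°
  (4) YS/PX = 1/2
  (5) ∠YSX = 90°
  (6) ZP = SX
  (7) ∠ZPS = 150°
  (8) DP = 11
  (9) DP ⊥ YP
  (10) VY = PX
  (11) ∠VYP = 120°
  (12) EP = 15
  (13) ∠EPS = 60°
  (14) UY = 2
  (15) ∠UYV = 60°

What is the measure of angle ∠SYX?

From the given relations: YS = 1/2·PX = 1/2·10 = 5.
Step 1: By the law of cosines on triangle YSX: YX² = 5² + 5² − 2·5·5·cos(90°) = 50, so YX = 5·√2.
Step 2: By the inverse law of cosines on triangle SYX: cos(∠SYX) = (5² + (5·√2)² − 5²) / (2·5·5·√2) = 50/70.71 = 0.7071, so ∠SYX = 45°.

Therefore, the measure of angle ∠SYX = 45°.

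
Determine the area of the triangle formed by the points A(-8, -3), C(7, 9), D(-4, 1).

Shoelace: Area = (1/2)|-8(9-1) + 7(1--3) + -4(-3-9)| = (1/2)(12) = 6

6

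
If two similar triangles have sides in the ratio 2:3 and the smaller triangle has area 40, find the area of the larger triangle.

For similar figures, the area ratio equals the square of the side ratio.
Side ratio (the smaller triangle to the larger triangle) = 2:3, so area ratio = 2^2:3^2 = 4:9.
If the area of the smaller triangle is 40, then the area of the larger triangle = 40 * (9/4) = 90.

90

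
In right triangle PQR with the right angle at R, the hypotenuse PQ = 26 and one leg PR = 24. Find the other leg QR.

Rearranging the Pythagorean theorem to solve for the unknown leg:
leg^2 = hypotenuse^2 - known_leg^2 = 676 - 576 = 100
leg = sqrt(100) = 10.

10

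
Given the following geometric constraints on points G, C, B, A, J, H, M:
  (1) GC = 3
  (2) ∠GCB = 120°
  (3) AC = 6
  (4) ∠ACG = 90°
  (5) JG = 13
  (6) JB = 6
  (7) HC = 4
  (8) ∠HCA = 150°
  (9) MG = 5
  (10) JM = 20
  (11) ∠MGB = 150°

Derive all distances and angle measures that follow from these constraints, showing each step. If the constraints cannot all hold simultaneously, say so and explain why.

These constraints are not satisfiable: by the triangle inequality in triangle GJM, (5) JG = 13 and (9) MG = 5 force JM ≤ 13 + 5 = 18, but (10) says JM = 20. No planar figure meets all of them, so nothing further can be derived.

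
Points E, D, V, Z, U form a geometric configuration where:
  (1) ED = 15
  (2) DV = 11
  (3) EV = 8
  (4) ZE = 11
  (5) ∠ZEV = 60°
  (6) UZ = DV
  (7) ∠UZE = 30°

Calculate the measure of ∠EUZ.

From the given relations: UZ = DV = 11.
Step 1: By the law of cosines on triangle UZE: UE² = 11² + 11² − 2·11·11·cos(30°) = 32.42, so UE ≈ 5.69.
Step 2: By the inverse law of cosines on triangle EUZ: cos(∠EUZ) = (5.69² + 11² − 11²) / (2·5.69·11) = 32.42/125.27 = 0.2588, so ∠EUZ = 75°.

Therefore, the measure of angle ∠EUZ = 75°.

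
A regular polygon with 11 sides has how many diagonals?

The number of diagonals in an n-gon is n(n - 3)/2.
For n = 11: 11(11 - 3)/2 = 11 × 8 / 2 = 44.

44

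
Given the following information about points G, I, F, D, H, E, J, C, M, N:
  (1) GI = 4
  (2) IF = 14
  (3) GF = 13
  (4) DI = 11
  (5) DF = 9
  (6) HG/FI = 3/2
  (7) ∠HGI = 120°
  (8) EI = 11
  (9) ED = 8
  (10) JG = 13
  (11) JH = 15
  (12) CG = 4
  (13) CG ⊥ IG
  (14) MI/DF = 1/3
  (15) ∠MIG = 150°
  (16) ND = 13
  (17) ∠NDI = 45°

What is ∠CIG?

Step 1: By the law of cosines on triangle IGC: IC² = 4² + 4² − 2·4·4·cos(90°) = 32, so IC = 4·√2.
Step 2: By the inverse law of cosines on triangle CIG: cos(∠CIG) = ((4·√2)² + 4² − 4²) / (2·4·√2·4) = 32/45.25 = 0.7071, so ∠CIG = 45°.

Therefore, the measure of angle ∠CIG = 45°.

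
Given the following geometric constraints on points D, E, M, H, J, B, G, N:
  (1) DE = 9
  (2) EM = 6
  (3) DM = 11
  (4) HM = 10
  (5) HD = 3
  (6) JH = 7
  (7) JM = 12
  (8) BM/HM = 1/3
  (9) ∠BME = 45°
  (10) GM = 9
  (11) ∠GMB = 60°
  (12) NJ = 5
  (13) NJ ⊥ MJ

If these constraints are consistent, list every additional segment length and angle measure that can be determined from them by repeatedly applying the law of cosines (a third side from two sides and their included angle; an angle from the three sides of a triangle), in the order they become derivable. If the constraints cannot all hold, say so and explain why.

The constraints are consistent. Derivable facts, in order:
After 1 step:
- BG ≈ 7.88
- EB ≈ 4.34
- MN = 13
- ∠DEM = 92.12°
- ∠DHM = 101.54°
- ∠DME = 54.85°
- ∠DMH = 15.5°
- ∠EDM = 33.03°
- ∠HDM = 62.96°
- ∠HJM = 56.39°
- ∠HMJ = 35.66°
- ∠JHM = 87.95°
After 2 steps:
- ∠BEM = 32.9°
- ∠BGM = 21.49°
- ∠EBM = 102.1°
- ∠GBM = 98.51°
- ∠JMN = 22.62°
- ∠JNM = 67.38°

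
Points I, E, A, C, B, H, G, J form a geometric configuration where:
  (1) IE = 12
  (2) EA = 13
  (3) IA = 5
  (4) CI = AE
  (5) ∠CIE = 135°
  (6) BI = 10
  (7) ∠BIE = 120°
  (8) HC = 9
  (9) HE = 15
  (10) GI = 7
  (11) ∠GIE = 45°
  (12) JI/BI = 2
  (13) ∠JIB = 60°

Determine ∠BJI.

From the given relations: JI = 2·BI = 2·10 = 20.
Step 1: By the law of cosines on triangle JIB: JB² = 20² + 10² − 2·20·10·cos(60°) = 300, so JB = 10·√3.
Step 2: By the inverse law of cosines on triangle BJI: cos(∠BJI) = ((10·√3)² + 20² − 10²) / (2·10·√3·20) = 600/692.82 = 0.866, so ∠BJI = 30°.

Therefore, the measure of angle ∠BJI = 30°.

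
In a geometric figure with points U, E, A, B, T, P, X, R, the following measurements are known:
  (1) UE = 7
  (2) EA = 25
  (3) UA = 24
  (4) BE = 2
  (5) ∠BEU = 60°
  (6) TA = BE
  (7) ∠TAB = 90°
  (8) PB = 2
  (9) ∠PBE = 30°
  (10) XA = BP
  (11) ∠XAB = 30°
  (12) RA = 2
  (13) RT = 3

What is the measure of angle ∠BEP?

Step 1: By the law of cosines on triangle EBP: EP² = 2² + 2² − 2·2·2·cos(30°) = 1.07, so EP ≈ 1.04.
Step 2: By the inverse law of cosines on triangle BEP: cos(∠BEP) = (2² + 1.04² − 2²) / (2·2·1.04) = 1.07/4.14 = 0.2588, so ∠BEP = 75°.

Therefore, the measure of angle ∠BEP = 75°.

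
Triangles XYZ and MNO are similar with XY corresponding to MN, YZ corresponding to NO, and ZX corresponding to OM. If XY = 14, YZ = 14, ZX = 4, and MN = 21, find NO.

Similar triangles have proportional sides. Setting up the proportion:
MN / XY = NO / YZ
21 / 14 = NO / 14
NO = 14 * 21 / 14 = 21.

21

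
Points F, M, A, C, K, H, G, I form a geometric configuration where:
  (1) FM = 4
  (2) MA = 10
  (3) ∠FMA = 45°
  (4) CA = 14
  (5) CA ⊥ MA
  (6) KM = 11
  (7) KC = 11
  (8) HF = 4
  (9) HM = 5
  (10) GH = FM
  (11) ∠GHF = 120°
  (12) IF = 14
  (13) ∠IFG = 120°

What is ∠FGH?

From the given relations: GH = FM = 4.
Step 1: By the law of cosines on triangle GHF: GF² = 4² + 4² − 2·4·4·cos(120°) = 48, so GF = 4·√3.
Step 2: By the inverse law of cosines on triangle FGH: cos(∠FGH) = ((4·√3)² + 4² − 4²) / (2·4·√3·4) = 48/55.43 = 0.866, so ∠FGH = 30°.

Therefore, the measure of angle ∠FGH = 30°.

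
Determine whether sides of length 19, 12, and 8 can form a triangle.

Yes.
The triangle inequality requires that the sum of any two sides exceeds the third.
Here 8 + 12 = 20 > 19, so the condition is met.

Yes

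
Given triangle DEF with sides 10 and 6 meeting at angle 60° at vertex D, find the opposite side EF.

By the law of cosines: EF^2 = DE^2 + DF^2 - 2*DE*DF*cos(D)
EF^2 = 10^2 + 6^2 - 2*10*6*cos(60°)
EF^2 = 100 + 36 - 120*(1/2)
EF^2 = 76
EF = 2*sqrt(19)

2*sqrt(19)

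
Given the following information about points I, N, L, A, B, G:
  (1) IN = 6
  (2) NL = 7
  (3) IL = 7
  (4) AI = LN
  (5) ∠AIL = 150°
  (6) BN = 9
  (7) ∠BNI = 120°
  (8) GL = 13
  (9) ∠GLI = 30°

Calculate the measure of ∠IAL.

From the given relations: AI = LN = 7.
Step 1: By the law of cosines on triangle AIL: AL² = 7² + 7² − 2·7·7·cos(150°) = 182.87, so AL ≈ 13.52.
Step 2: By the inverse law of cosines on triangle IAL: cos(∠IAL) = (7² + 13.52² − 7²) / (2·7·13.52) = 182.87/189.32 = 0.9659, so ∠IAL = 15°.

Therefore, the measure of angle ∠IAL = 15°.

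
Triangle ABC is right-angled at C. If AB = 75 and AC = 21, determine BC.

Rearranging the Pythagorean theorem to solve for the unknown leg:
leg^2 = hypotenuse^2 - known_leg^2 = 5625 - 441 = 5184
leg = sqrt(5184) = 72.

72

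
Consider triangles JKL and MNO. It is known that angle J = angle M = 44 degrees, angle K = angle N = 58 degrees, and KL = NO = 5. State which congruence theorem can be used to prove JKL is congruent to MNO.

Consider the given information: angle J = angle M = 44 degrees, angle K = angle N = 58 degrees, and KL = NO = 5
This is not SAS or ASA: SAS requires two sides and the included angle between them. ASA requires two angles and the side between them.
The correct criterion is AAS. Two pairs of corresponding angles and a non-included side are equal (Angle-Angle-Side).

AAS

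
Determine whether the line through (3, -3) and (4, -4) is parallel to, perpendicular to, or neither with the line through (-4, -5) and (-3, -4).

Slope of line 1: m1 = (-4 - -3)/(4 - 3) = -1/1 = -1
Slope of line 2: m2 = (-4 - -5)/(-3 - -4) = 1/1 = 1
Two lines are perpendicular when the product of their slopes is -1 (negative reciprocals).
m1 * m2 = (-1) * (1) = -1, confirming perpendicularity.

Perpendicular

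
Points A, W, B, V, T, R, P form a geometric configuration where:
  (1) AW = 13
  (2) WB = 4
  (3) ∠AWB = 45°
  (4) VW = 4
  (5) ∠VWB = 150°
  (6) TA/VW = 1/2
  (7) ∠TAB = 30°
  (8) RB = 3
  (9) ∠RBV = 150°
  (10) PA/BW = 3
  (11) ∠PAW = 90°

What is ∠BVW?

Step 1: By the law of cosines on triangle VWB: VB² = 4² + 4² − 2·4·4·cos(150°) = 59.71, so VB ≈ 7.73.
Step 2: By the inverse law of cosines on triangle BVW: cos(∠BVW) = (7.73² + 4² − 4²) / (2·7.73·4) = 59.71/61.82 = 0.9659, so ∠BVW = 15°.

Therefore, the measure of angle ∠BVW = 15°.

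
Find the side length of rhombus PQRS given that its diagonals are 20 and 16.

In a rhombus, the diagonals bisect each other perpendicularly, creating four congruent right triangles.
Each triangle has legs 10 (half of 20) and 8 (half of 16).
The hypotenuse of each right triangle is a side of the rhombus:
side = sqrt(10^2 + 8^2) = sqrt(164) = 2*sqrt(41)

2*sqrt(41)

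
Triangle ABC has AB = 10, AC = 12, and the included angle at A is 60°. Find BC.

Law of cosines: BC^2 = 10^2 + 12^2 - 2(10)(12)cos(60°) = 124, so BC = 2*sqrt(31).

2*sqrt(31)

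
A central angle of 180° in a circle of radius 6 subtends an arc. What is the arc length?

The full circumference is 2πr = 2π(6) = 12*pi.
The arc spans 180° out of 360°, which is a fraction of 1/2.
Arc length = 12*pi × 1/2 = 6*pi.

6*pi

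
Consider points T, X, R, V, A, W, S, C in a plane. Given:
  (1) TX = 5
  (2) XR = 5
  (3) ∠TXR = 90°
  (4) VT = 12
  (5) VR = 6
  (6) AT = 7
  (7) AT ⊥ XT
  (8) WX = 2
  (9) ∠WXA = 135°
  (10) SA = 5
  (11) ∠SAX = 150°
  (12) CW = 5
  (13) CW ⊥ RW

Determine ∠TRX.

Step 1: By the law of cosines on triangle RXT: RT² = 5² + 5² − 2·5·5·cos(90°) = 50, so RT = 5·√2.
Step 2: By the inverse law of cosines on triangle TRX: cos(∠TRX) = ((5·√2)² + 5² − 5²) / (2·5·√2·5) = 50/70.71 = 0.7071, so ∠TRX = 45°.

Therefore, the measure of angle ∠TRX = 45°.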